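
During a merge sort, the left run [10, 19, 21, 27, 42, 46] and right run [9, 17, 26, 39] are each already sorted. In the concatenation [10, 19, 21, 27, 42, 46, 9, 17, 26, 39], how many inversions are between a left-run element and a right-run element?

16 split inversions

Take each right-half value and tally the left-half values above it:
r = 9: 10, 19, 21, 27, 42, 46 → 6
r = 17: 19, 21, 27, 42, 46 → 5
r = 26: 27, 42, 46 → 3
r = 39: 42, 46 → 2
Cross-inversions: 6 + 5 + 3 + 2 = 16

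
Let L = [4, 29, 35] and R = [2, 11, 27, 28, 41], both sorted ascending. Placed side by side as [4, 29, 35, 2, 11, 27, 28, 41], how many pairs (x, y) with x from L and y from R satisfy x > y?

Cross-inversions: 9

Take each right-half value and tally the left-half values above it:
r = 2: 4, 29, 35 → 3
r = 11: 29, 35 → 2
r = 27: 29, 35 → 2
r = 28: 29, 35 → 2
r = 41: none → 0
Cross-inversions: 3 + 2 + 2 + 2 + 0 = 9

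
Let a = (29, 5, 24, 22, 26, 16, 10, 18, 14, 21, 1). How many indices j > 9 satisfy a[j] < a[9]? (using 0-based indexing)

The element at index 9 is 21.
Elements after it: 1
Those smaller than 21: 1

1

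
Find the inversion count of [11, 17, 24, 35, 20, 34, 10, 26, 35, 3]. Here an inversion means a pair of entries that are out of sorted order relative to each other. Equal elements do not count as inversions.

For each element, count later entries that are smaller:
11 → 10, 3 → 2
17 → 10, 3 → 2
24 → 20, 10, 3 → 3
35 → 20, 34, 10, 26, 3 → 5
20 → 10, 3 → 2
34 → 10, 26, 3 → 3
10 → 3 → 1
26 → 3 → 1
35 → 3 → 1
3 → none → 0
Sum: 2 + 2 + 3 + 5 + 2 + 3 + 1 + 1 + 1 + 0 = 20

20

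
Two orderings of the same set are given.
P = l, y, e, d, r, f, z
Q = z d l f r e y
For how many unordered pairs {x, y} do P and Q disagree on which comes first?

15 disagreeing pairs

Assign each item its position (1..7) in the first ordering, then rewrite the second ordering as that position sequence:
positions: l→1, y→2, e→3, d→4, r→5, f→6, z→7
second ordering as positions: [7, 4, 1, 6, 5, 3, 2]
Discordant pairs = inversions in this position sequence.
7: 4, 1, 6, 5, 3, 2 → 6
4: 1, 3, 2 → 3
1: 0
6: 5, 3, 2 → 3
5: 3, 2 → 2
3: 2 → 1
2: 0
Total: 6 + 3 + 0 + 3 + 2 + 1 + 0 = 15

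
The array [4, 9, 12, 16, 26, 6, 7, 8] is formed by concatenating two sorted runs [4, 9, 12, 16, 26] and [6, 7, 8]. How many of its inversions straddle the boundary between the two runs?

12 split inversions

For each element r of the right run, count left-run elements greater than r:
r = 6: 9, 12, 16, 26 → 4
r = 7: 9, 12, 16, 26 → 4
r = 8: 9, 12, 16, 26 → 4
Cross-inversions: 4 + 4 + 4 = 12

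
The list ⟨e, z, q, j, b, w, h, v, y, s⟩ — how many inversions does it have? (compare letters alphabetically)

Sweep left to right; for each value list the smaller values that follow it:
e: 1
z: 8
q: 3
j: 2
b: 0
w: 3
h: 0
v: 1
y: 1
s: 0
Sum: 1 + 8 + 3 + 2 + 0 + 3 + 0 + 1 + 1 + 0 = 19

Out-of-order pairs: 19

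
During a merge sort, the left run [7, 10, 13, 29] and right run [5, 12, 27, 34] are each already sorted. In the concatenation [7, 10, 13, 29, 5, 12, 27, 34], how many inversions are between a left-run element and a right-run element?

There are 7 cross-inversions.

Take each right-half value and tally the left-half values above it:
r = 5: 7, 10, 13, 29 → 4
r = 12: 13, 29 → 2
r = 27: 29 → 1
r = 34: none → 0
Cross-inversions: 4 + 2 + 1 + 0 = 7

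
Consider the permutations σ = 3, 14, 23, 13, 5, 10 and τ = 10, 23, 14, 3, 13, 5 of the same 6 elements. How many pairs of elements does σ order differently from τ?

There are 8 discordant pairs.

Assign each item its position (1..6) in the first ordering, then rewrite the second ordering as that position sequence:
positions: 3→1, 14→2, 23→3, 13→4, 5→5, 10→6
second ordering as positions: [6, 3, 2, 1, 4, 5]
Discordant pairs = inversions in this position sequence.
6: 3, 2, 1, 4, 5 → 5
3: 2, 1 → 2
2: 1 → 1
1: 0
4: 0
5: 0
Total: 5 + 2 + 1 + 0 + 0 + 0 = 8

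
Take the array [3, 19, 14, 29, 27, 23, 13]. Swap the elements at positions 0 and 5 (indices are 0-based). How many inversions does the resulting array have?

Positions 0 and 5 hold 3 and 23; after swapping, the array is [23, 19, 14, 29, 27, 3, 13].
Sweep left to right; for each value list the smaller values that follow it:
23 → 19, 14, 3, 13 → 4
19 → 14, 3, 13 → 3
14 → 3, 13 → 2
29 → 27, 3, 13 → 3
27 → 3, 13 → 2
3 → none → 0
13 → none → 0
Sum: 4 + 3 + 2 + 3 + 2 + 0 + 0 = 14

14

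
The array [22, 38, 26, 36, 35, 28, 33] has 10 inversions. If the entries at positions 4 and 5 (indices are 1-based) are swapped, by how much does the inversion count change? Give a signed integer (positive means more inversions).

Positions 4 and 5 hold 36 and 35; after swapping, the array is [22, 38, 26, 35, 36, 28, 33].
Sweep left to right; for each value list the smaller values that follow it:
22: 0
38: 5
26: 0
35: 2
36: 2
28: 0
33: 0
Sum: 0 + 5 + 0 + 2 + 2 + 0 + 0 = 9
Change: 9 − 10 = -1

-1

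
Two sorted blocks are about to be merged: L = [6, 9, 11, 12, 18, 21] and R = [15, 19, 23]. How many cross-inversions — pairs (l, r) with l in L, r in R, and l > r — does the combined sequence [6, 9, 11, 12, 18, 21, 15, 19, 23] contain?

Take each right-half value and tally the left-half values above it:
r = 15: 18, 21 → 2
r = 19: 21 → 1
r = 23: none → 0
Cross-inversions: 2 + 1 + 0 = 3

3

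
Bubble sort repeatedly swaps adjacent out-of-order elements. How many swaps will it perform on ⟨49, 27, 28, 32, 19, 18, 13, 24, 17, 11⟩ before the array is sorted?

Each adjacent swap fixes exactly one inversion, so the minimum swap count equals the number of inversions.
Count inversions — for each element, later elements that are smaller:
49: 27, 28, 32, 19, 18, 13, 24, 17, 11 → 9
27: 19, 18, 13, 24, 17, 11 → 6
28: 19, 18, 13, 24, 17, 11 → 6
32: 19, 18, 13, 24, 17, 11 → 6
19: 18, 13, 17, 11 → 4
18: 13, 17, 11 → 3
13: 11 → 1
24: 17, 11 → 2
17: 11 → 1
11: none → 0
Total inversions: 9 + 6 + 6 + 6 + 4 + 3 + 1 + 2 + 1 + 0 = 38

38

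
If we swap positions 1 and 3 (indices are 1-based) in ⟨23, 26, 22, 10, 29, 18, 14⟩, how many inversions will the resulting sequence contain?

Positions 1 and 3 hold 23 and 22; after swapping, the array is [22, 26, 23, 10, 29, 18, 14].
Element-by-element contributions:
22 → 10, 18, 14 → 3
26 → 23, 10, 18, 14 → 4
23 → 10, 18, 14 → 3
10 → none → 0
29 → 18, 14 → 2
18 → 14 → 1
14 → none → 0
Sum: 3 + 4 + 3 + 0 + 2 + 1 + 0 = 13

13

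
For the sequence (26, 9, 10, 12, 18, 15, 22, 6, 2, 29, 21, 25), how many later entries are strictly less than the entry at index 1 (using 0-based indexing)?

The element at index 1 is 9.
Elements after it: 10, 12, 18, 15, 22, 6, 2, 29, 21, 25
Those smaller than 9: 6, 2

2 such elements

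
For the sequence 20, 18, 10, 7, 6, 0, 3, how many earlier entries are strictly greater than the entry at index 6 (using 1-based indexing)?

5

The element at index 6 is 0.
Elements before it: 20, 18, 10, 7, 6
Those larger than 0: 20, 18, 10, 7, 6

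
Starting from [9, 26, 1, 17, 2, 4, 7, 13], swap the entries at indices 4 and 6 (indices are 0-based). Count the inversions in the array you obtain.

Positions 4 and 6 hold 2 and 7; after swapping, the array is [9, 26, 1, 17, 7, 4, 2, 13].
Count, for each position, how many later elements it exceeds:
9 → 1, 7, 4, 2 → 4
26 → 1, 17, 7, 4, 2, 13 → 6
1 → none → 0
17 → 7, 4, 2, 13 → 4
7 → 4, 2 → 2
4 → 2 → 1
2 → none → 0
13 → none → 0
Sum: 4 + 6 + 0 + 4 + 2 + 1 + 0 + 0 = 17

There are 17 inversions.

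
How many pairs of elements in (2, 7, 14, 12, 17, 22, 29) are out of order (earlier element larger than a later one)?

1

Out-of-order index pairs (0-indexed):
(2,3): 14 > 12
That's 1 pair.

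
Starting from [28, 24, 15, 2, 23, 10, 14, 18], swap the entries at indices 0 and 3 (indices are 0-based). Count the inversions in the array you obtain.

There are 14 inversions.

Positions 0 and 3 hold 28 and 2; after swapping, the array is [2, 24, 15, 28, 23, 10, 14, 18].
Count, for each position, how many later elements it exceeds:
2 → none → 0
24 → 15, 23, 10, 14, 18 → 5
15 → 10, 14 → 2
28 → 23, 10, 14, 18 → 4
23 → 10, 14, 18 → 3
10 → none → 0
14 → none → 0
18 → none → 0
Sum: 0 + 5 + 2 + 4 + 3 + 0 + 0 + 0 = 14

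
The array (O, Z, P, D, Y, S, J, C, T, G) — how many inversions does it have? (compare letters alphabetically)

28 inversions

Sweep left to right; for each value list the smaller values that follow it:
O → D, J, C, G → 4
Z → P, D, Y, S, J, C, T, G → 8
P → D, J, C, G → 4
D → C → 1
Y → S, J, C, T, G → 5
S → J, C, G → 3
J → C, G → 2
C → none → 0
T → G → 1
G → none → 0
Sum: 4 + 8 + 4 + 1 + 5 + 3 + 2 + 0 + 1 + 0 = 28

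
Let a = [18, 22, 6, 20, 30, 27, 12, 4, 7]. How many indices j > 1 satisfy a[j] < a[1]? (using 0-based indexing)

The element at index 1 is 22.
Elements after it: 6, 20, 30, 27, 12, 4, 7
Those smaller than 22: 6, 20, 12, 4, 7

5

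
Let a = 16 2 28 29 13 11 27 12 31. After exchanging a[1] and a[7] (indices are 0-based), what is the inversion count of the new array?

18

Positions 1 and 7 hold 2 and 12; after swapping, the array is [16, 12, 28, 29, 13, 11, 27, 2, 31].
Sweep left to right; for each value list the smaller values that follow it:
16: 4
12: 2
28: 4
29: 4
13: 2
11: 1
27: 1
2: 0
31: 0
Sum: 4 + 2 + 4 + 4 + 2 + 1 + 1 + 0 + 0 = 18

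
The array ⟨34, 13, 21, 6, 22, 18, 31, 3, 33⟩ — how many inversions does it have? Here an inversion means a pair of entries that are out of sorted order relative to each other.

18 out-of-order pairs

Count, for each position, how many later elements it exceeds:
34 → 13, 21, 6, 22, 18, 31, 3, 33 → 8
13 → 6, 3 → 2
21 → 6, 18, 3 → 3
6 → 3 → 1
22 → 18, 3 → 2
18 → 3 → 1
31 → 3 → 1
3 → none → 0
33 → none → 0
Sum: 8 + 2 + 3 + 1 + 2 + 1 + 1 + 0 + 0 = 18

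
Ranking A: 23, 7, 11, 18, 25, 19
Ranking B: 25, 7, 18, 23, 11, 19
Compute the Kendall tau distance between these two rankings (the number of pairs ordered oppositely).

Discordant pairs: 7

Assign each item its position (1..6) in the first ordering, then rewrite the second ordering as that position sequence:
positions: 23→1, 7→2, 11→3, 18→4, 25→5, 19→6
second ordering as positions: [5, 2, 4, 1, 3, 6]
Discordant pairs = inversions in this position sequence.
5: 2, 4, 1, 3 → 4
2: 1 → 1
4: 1, 3 → 2
1: 0
3: 0
6: 0
Total: 4 + 1 + 2 + 0 + 0 + 0 = 7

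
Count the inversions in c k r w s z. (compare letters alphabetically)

1 inversion

Inversion pairs (indices are 1-based):
(4,5): w > s
That's 1 pair.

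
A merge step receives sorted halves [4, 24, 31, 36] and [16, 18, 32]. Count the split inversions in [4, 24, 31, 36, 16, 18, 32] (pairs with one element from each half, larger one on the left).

7 split inversions

Take each right-half value and tally the left-half values above it:
r = 16: 24, 31, 36 → 3
r = 18: 24, 31, 36 → 3
r = 32: 36 → 1
Cross-inversions: 3 + 3 + 1 = 7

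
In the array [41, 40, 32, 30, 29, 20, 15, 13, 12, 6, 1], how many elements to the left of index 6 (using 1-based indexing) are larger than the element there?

The element at index 6 is 20.
Elements before it: 41, 40, 32, 30, 29
Those larger than 20: 41, 40, 32, 30, 29

5 such elements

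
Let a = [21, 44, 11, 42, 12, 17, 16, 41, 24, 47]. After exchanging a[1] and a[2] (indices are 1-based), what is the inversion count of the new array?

Positions 1 and 2 hold 21 and 44; after swapping, the array is [44, 21, 11, 42, 12, 17, 16, 41, 24, 47].
Sweep left to right; for each value list the smaller values that follow it:
44: 8
21: 4
11: 0
42: 5
12: 0
17: 1
16: 0
41: 1
24: 0
47: 0
Sum: 8 + 4 + 0 + 5 + 0 + 1 + 0 + 1 + 0 + 0 = 19

19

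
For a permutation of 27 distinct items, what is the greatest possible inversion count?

The maximum occurs when the array is in strictly decreasing order: every one of the C(27, 2) pairs is inverted.
C(27, 2) = 27·26/2 = 351

351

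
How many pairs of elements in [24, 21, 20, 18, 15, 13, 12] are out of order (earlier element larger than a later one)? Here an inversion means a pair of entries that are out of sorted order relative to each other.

Count, for each position, how many later elements it exceeds:
24 → 21, 20, 18, 15, 13, 12 → 6
21 → 20, 18, 15, 13, 12 → 5
20 → 18, 15, 13, 12 → 4
18 → 15, 13, 12 → 3
15 → 13, 12 → 2
13 → 12 → 1
12 → none → 0
Sum: 6 + 5 + 4 + 3 + 2 + 1 + 0 = 21

21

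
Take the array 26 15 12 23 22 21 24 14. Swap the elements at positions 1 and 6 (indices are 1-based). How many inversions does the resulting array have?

11 inversions

Positions 1 and 6 hold 26 and 21; after swapping, the array is [21, 15, 12, 23, 22, 26, 24, 14].
For each element, count later entries that are smaller:
21: 3
15: 2
12: 0
23: 2
22: 1
26: 2
24: 1
14: 0
Sum: 3 + 2 + 0 + 2 + 1 + 2 + 1 + 0 = 11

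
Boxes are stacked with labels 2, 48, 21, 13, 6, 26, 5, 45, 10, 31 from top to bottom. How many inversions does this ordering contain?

Sweep left to right; for each value list the smaller values that follow it:
2: 0
48: 8
21: 4
13: 3
6: 1
26: 2
5: 0
45: 2
10: 0
31: 0
Sum: 0 + 8 + 4 + 3 + 1 + 2 + 0 + 2 + 0 + 0 = 20

20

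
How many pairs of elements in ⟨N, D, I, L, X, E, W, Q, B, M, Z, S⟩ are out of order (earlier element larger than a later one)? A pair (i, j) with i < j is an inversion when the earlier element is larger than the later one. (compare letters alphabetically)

Element-by-element contributions:
N → D, I, L, E, B, M → 6
D → B → 1
I → E, B → 2
L → E, B → 2
X → E, W, Q, B, M, S → 6
E → B → 1
W → Q, B, M, S → 4
Q → B, M → 2
B → none → 0
M → none → 0
Z → S → 1
S → none → 0
Sum: 6 + 1 + 2 + 2 + 6 + 1 + 4 + 2 + 0 + 0 + 1 + 0 = 25

25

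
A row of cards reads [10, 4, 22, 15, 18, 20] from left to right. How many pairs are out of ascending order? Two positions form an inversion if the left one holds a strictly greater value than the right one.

4 inversions

Element-by-element contributions:
10 → 4 → 1
4 → none → 0
22 → 15, 18, 20 → 3
15 → none → 0
18 → none → 0
20 → none → 0
Sum: 1 + 0 + 3 + 0 + 0 + 0 = 4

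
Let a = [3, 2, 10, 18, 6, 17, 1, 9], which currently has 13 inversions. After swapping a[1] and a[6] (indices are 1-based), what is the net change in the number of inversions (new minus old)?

Positions 1 and 6 hold 3 and 17; after swapping, the array is [17, 2, 10, 18, 6, 3, 1, 9].
Sweep left to right; for each value list the smaller values that follow it:
17 → 2, 10, 6, 3, 1, 9 → 6
2 → 1 → 1
10 → 6, 3, 1, 9 → 4
18 → 6, 3, 1, 9 → 4
6 → 3, 1 → 2
3 → 1 → 1
1 → none → 0
9 → none → 0
Sum: 6 + 1 + 4 + 4 + 2 + 1 + 0 + 0 = 18
Change: 18 − 13 = +5

+5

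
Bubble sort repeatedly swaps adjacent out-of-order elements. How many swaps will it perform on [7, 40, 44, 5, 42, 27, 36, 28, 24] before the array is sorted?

20 adjacent swaps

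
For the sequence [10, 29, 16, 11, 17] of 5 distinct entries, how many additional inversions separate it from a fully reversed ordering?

6

Maximum inversions for 5 distinct elements is C(5, 2) = 5·4/2 = 10.
Current inversions — for each element, count later smaller elements:
10: 0
29: 3
16: 1
11: 0
17: 0
Current total: 0 + 3 + 1 + 0 + 0 = 4
Shortfall: 10 − 4 = 6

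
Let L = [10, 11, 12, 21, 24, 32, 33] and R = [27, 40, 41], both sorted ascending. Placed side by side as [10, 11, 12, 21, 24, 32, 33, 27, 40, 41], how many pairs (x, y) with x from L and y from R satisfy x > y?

2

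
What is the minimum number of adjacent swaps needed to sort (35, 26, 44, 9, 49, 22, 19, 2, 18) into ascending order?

26 swaps

Each adjacent swap fixes exactly one inversion, so the minimum swap count equals the number of inversions.
Count inversions — for each element, later elements that are smaller:
35: 26, 9, 22, 19, 2, 18 → 6
26: 9, 22, 19, 2, 18 → 5
44: 9, 22, 19, 2, 18 → 5
9: 2 → 1
49: 22, 19, 2, 18 → 4
22: 19, 2, 18 → 3
19: 2, 18 → 2
2: none → 0
18: none → 0
Total inversions: 6 + 5 + 5 + 1 + 4 + 3 + 2 + 0 + 0 = 26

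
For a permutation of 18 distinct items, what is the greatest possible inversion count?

153

A reversed (strictly descending) arrangement makes every pair an inversion, giving C(18, 2) inversions.
C(18, 2) = 18·17/2 = 153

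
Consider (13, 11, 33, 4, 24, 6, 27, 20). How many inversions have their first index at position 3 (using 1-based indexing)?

The element at index 3 is 33.
Elements after it: 4, 24, 6, 27, 20
Those smaller than 33: 4, 24, 6, 27, 20

5 such elements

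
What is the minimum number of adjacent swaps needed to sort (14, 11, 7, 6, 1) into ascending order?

10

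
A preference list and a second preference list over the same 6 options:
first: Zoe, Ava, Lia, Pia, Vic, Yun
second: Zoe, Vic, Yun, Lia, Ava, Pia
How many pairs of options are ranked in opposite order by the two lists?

Pairs: 7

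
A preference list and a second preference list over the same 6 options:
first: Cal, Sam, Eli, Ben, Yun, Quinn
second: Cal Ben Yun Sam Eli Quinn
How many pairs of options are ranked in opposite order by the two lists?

4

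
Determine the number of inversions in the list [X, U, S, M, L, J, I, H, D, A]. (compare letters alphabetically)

Element-by-element contributions:
X: 9
U: 8
S: 7
M: 6
L: 5
J: 4
I: 3
H: 2
D: 1
A: 0
Sum: 9 + 8 + 7 + 6 + 5 + 4 + 3 + 2 + 1 + 0 = 45

45 out-of-order pairs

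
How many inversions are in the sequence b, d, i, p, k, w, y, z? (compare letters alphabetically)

1

For each element, count later entries that are smaller:
b → none → 0
d → none → 0
i → none → 0
p → k → 1
k → none → 0
w → none → 0
y → none → 0
z → none → 0
Sum: 0 + 0 + 0 + 1 + 0 + 0 + 0 + 0 = 1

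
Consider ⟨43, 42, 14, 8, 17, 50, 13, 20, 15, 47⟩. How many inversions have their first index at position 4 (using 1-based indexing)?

0

The element at index 4 is 8.
Elements after it: 17, 50, 13, 20, 15, 47
None of them are smaller than 8.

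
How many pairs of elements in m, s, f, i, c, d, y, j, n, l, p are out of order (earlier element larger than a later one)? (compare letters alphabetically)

For each element, count later entries that are smaller:
m → f, i, c, d, j, l → 6
s → f, i, c, d, j, n, l, p → 8
f → c, d → 2
i → c, d → 2
c → none → 0
d → none → 0
y → j, n, l, p → 4
j → none → 0
n → l → 1
l → none → 0
p → none → 0
Sum: 6 + 8 + 2 + 2 + 0 + 0 + 4 + 0 + 1 + 0 + 0 = 23

Inversions: 23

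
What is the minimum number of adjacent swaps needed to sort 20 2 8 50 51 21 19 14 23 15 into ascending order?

The minimum number of adjacent swaps to sort an array equals its inversion count, since every such swap removes exactly one inversion.
Count inversions — for each element, later elements that are smaller:
20: 2, 8, 19, 14, 15 → 5
2: none → 0
8: none → 0
50: 21, 19, 14, 23, 15 → 5
51: 21, 19, 14, 23, 15 → 5
21: 19, 14, 15 → 3
19: 14, 15 → 2
14: none → 0
23: 15 → 1
15: none → 0
Total inversions: 5 + 0 + 0 + 5 + 5 + 3 + 2 + 0 + 1 + 0 = 21

21 adjacent swaps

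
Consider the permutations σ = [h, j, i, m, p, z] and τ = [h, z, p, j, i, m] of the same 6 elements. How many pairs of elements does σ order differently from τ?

Assign each item its position (1..6) in the first ordering, then rewrite the second ordering as that position sequence:
positions: h→1, j→2, i→3, m→4, p→5, z→6
second ordering as positions: [1, 6, 5, 2, 3, 4]
Discordant pairs = inversions in this position sequence.
1: 0
6: 5, 2, 3, 4 → 4
5: 2, 3, 4 → 3
2: 0
3: 0
4: 0
Total: 0 + 4 + 3 + 0 + 0 + 0 = 7

7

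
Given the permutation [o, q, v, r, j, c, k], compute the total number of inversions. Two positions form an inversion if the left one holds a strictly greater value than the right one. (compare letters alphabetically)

Inversions: 14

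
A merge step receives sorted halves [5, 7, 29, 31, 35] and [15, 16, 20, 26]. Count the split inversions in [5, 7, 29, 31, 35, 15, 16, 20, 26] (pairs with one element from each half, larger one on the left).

Cross-inversions: 12

Take each right-half value and tally the left-half values above it:
r = 15: 29, 31, 35 → 3
r = 16: 29, 31, 35 → 3
r = 20: 29, 31, 35 → 3
r = 26: 29, 31, 35 → 3
Cross-inversions: 3 + 3 + 3 + 3 = 12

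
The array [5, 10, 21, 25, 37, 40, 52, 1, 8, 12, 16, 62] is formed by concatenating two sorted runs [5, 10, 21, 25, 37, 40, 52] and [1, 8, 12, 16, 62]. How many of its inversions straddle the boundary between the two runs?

Count, for every r in R, how many entries of L exceed r:
r = 1: 5, 10, 21, 25, 37, 40, 52 → 7
r = 8: 10, 21, 25, 37, 40, 52 → 6
r = 12: 21, 25, 37, 40, 52 → 5
r = 16: 21, 25, 37, 40, 52 → 5
r = 62: none → 0
Cross-inversions: 7 + 6 + 5 + 5 + 0 = 23

Cross-inversions: 23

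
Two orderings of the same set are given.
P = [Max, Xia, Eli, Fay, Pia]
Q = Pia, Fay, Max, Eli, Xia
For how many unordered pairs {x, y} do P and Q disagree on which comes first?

8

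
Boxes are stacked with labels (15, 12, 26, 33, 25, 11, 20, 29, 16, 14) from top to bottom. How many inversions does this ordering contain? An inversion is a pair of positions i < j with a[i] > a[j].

For each element, count later entries that are smaller:
15: 3
12: 1
26: 5
33: 6
25: 4
11: 0
20: 2
29: 2
16: 1
14: 0
Sum: 3 + 1 + 5 + 6 + 4 + 0 + 2 + 2 + 1 + 0 = 24

There are 24 out-of-order pairs.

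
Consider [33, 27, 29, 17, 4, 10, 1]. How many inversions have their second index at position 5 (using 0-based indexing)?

The element at index 5 is 10.
Elements before it: 33, 27, 29, 17, 4
Those larger than 10: 33, 27, 29, 17

4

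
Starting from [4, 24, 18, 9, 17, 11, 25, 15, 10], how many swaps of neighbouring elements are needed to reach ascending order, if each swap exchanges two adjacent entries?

Each adjacent swap fixes exactly one inversion, so the minimum swap count equals the number of inversions.
Count inversions — for each element, later elements that are smaller:
4: none → 0
24: 18, 9, 17, 11, 15, 10 → 6
18: 9, 17, 11, 15, 10 → 5
9: none → 0
17: 11, 15, 10 → 3
11: 10 → 1
25: 15, 10 → 2
15: 10 → 1
10: none → 0
Total inversions: 0 + 6 + 5 + 0 + 3 + 1 + 2 + 1 + 0 = 18

18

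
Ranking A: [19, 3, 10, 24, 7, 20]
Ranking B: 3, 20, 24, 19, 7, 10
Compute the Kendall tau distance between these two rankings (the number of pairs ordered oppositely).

8 discordant pairs

Assign each item its position (1..6) in the first ordering, then rewrite the second ordering as that position sequence:
positions: 19→1, 3→2, 10→3, 24→4, 7→5, 20→6
second ordering as positions: [2, 6, 4, 1, 5, 3]
Discordant pairs = inversions in this position sequence.
2: 1 → 1
6: 4, 1, 5, 3 → 4
4: 1, 3 → 2
1: 0
5: 3 → 1
3: 0
Total: 1 + 4 + 2 + 0 + 1 + 0 = 8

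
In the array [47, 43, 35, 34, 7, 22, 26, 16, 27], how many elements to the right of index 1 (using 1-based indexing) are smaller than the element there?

8 such elements

The element at index 1 is 47.
Elements after it: 43, 35, 34, 7, 22, 26, 16, 27
Those smaller than 47: 43, 35, 34, 7, 22, 26, 16, 27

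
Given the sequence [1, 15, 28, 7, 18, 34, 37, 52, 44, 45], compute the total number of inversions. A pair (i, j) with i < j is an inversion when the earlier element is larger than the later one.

5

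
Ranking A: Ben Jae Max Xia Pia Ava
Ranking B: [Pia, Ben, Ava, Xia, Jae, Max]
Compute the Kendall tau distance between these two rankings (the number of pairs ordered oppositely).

9

Assign each item its position (1..6) in the first ordering, then rewrite the second ordering as that position sequence:
positions: Ben→1, Jae→2, Max→3, Xia→4, Pia→5, Ava→6
second ordering as positions: [5, 1, 6, 4, 2, 3]
Discordant pairs = inversions in this position sequence.
5: 1, 4, 2, 3 → 4
1: 0
6: 4, 2, 3 → 3
4: 2, 3 → 2
2: 0
3: 0
Total: 4 + 0 + 3 + 2 + 0 + 0 = 9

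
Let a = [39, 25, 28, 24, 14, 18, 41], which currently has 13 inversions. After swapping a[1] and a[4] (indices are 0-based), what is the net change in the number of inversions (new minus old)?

Positions 1 and 4 hold 25 and 14; after swapping, the array is [39, 14, 28, 24, 25, 18, 41].
Sweep left to right; for each value list the smaller values that follow it:
39: 5
14: 0
28: 3
24: 1
25: 1
18: 0
41: 0
Sum: 5 + 0 + 3 + 1 + 1 + 0 + 0 = 10
Change: 10 − 13 = -3

-3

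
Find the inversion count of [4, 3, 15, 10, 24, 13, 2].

10

Out-of-order index pairs (0-indexed):
(0,1): 4 > 3
(0,6): 4 > 2
(1,6): 3 > 2
(2,3): 15 > 10
(2,5): 15 > 13
(2,6): 15 > 2
(3,6): 10 > 2
(4,5): 24 > 13
(4,6): 24 > 2
(5,6): 13 > 2
That's 10 pairs.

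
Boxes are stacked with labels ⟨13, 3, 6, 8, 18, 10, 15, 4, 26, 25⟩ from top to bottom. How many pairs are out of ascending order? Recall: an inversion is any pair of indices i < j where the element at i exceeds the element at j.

Out-of-order pairs: 13

Element-by-element contributions:
13 → 3, 6, 8, 10, 4 → 5
3 → none → 0
6 → 4 → 1
8 → 4 → 1
18 → 10, 15, 4 → 3
10 → 4 → 1
15 → 4 → 1
4 → none → 0
26 → 25 → 1
25 → none → 0
Sum: 5 + 0 + 1 + 1 + 3 + 1 + 1 + 0 + 1 + 0 = 13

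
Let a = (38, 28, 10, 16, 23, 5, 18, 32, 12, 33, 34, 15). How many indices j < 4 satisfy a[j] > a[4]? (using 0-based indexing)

The element at index 4 is 23.
Elements before it: 38, 28, 10, 16
Those larger than 23: 38, 28

2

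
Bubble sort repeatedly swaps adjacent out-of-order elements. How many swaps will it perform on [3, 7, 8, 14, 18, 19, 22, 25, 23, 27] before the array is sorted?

Each adjacent swap fixes exactly one inversion, so the minimum swap count equals the number of inversions.
Count inversions — for each element, later elements that are smaller:
3: none → 0
7: none → 0
8: none → 0
14: none → 0
18: none → 0
19: none → 0
22: none → 0
25: 23 → 1
23: none → 0
27: none → 0
Total inversions: 0 + 0 + 0 + 0 + 0 + 0 + 0 + 1 + 0 + 0 = 1

1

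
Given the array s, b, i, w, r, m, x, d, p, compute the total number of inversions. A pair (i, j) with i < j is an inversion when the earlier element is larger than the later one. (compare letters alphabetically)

Count, for each position, how many later elements it exceeds:
s: 6
b: 0
i: 1
w: 4
r: 3
m: 1
x: 2
d: 0
p: 0
Sum: 6 + 0 + 1 + 4 + 3 + 1 + 2 + 0 + 0 = 17

17 inversions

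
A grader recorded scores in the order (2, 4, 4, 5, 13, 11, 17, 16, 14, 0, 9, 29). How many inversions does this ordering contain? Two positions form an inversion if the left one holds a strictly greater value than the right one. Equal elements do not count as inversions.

18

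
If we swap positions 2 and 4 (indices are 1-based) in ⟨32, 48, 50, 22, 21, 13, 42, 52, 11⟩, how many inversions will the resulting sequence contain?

Positions 2 and 4 hold 48 and 22; after swapping, the array is [32, 22, 50, 48, 21, 13, 42, 52, 11].
For each element, count later entries that are smaller:
32: 4
22: 3
50: 5
48: 4
21: 2
13: 1
42: 1
52: 1
11: 0
Sum: 4 + 3 + 5 + 4 + 2 + 1 + 1 + 1 + 0 = 21

21 inversions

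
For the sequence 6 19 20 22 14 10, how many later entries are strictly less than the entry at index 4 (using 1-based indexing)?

2 such elements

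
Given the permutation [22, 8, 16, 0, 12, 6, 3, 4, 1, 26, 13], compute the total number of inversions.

Element-by-element contributions:
22: 9
8: 5
16: 7
0: 0
12: 4
6: 3
3: 1
4: 1
1: 0
26: 1
13: 0
Sum: 9 + 5 + 7 + 0 + 4 + 3 + 1 + 1 + 0 + 1 + 0 = 31

31 out-of-order pairs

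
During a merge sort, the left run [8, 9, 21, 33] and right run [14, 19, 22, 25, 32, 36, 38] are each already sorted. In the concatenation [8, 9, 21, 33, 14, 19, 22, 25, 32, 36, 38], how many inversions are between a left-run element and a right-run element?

Take each right-half value and tally the left-half values above it:
r = 14: 21, 33 → 2
r = 19: 21, 33 → 2
r = 22: 33 → 1
r = 25: 33 → 1
r = 32: 33 → 1
r = 36: none → 0
r = 38: none → 0
Cross-inversions: 2 + 2 + 1 + 1 + 1 + 0 + 0 = 7

7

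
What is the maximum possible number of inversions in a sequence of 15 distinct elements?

105 inversions

A reversed (strictly descending) arrangement makes every pair an inversion, giving C(15, 2) inversions.
C(15, 2) = 15·14/2 = 105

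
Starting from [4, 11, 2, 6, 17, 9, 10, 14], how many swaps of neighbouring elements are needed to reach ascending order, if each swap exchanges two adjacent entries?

Minimum adjacent swaps = number of inversions (each swap of adjacent out-of-order elements removes one inversion and no swap can remove more).
Count inversions — for each element, later elements that are smaller:
4: 2 → 1
11: 2, 6, 9, 10 → 4
2: none → 0
6: none → 0
17: 9, 10, 14 → 3
9: none → 0
10: none → 0
14: none → 0
Total inversions: 1 + 4 + 0 + 0 + 3 + 0 + 0 + 0 = 8

8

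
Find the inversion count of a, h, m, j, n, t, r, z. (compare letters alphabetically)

For each element, count later entries that are smaller:
a → none → 0
h → none → 0
m → j → 1
j → none → 0
n → none → 0
t → r → 1
r → none → 0
z → none → 0
Sum: 0 + 0 + 1 + 0 + 0 + 1 + 0 + 0 = 2

Inversions: 2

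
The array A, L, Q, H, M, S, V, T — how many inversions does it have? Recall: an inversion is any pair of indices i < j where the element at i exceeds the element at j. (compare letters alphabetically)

4 inversions

Element-by-element contributions:
A → none → 0
L → H → 1
Q → H, M → 2
H → none → 0
M → none → 0
S → none → 0
V → T → 1
T → none → 0
Sum: 0 + 1 + 2 + 0 + 0 + 0 + 1 + 0 = 4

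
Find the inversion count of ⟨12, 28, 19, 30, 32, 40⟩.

1

Out-of-order index pairs (0-indexed):
(1,2): 28 > 19
That's 1 pair.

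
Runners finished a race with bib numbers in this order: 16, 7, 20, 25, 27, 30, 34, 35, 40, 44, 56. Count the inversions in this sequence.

Element-by-element contributions:
16 → 7 → 1
7 → none → 0
20 → none → 0
25 → none → 0
27 → none → 0
30 → none → 0
34 → none → 0
35 → none → 0
40 → none → 0
44 → none → 0
56 → none → 0
Sum: 1 + 0 + 0 + 0 + 0 + 0 + 0 + 0 + 0 + 0 + 0 = 1

1 inversion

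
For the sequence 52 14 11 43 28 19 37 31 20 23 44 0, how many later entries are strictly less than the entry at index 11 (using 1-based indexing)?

The element at index 11 is 44.
Elements after it: 0
Those smaller than 44: 0

1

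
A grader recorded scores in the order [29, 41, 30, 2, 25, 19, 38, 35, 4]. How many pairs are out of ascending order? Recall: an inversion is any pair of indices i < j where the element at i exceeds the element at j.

Count, for each position, how many later elements it exceeds:
29 → 2, 25, 19, 4 → 4
41 → 30, 2, 25, 19, 38, 35, 4 → 7
30 → 2, 25, 19, 4 → 4
2 → none → 0
25 → 19, 4 → 2
19 → 4 → 1
38 → 35, 4 → 2
35 → 4 → 1
4 → none → 0
Sum: 4 + 7 + 4 + 0 + 2 + 1 + 2 + 1 + 0 = 21

21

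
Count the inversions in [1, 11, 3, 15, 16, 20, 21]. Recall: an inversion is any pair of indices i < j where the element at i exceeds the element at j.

Inversion pairs (indices are 1-based):
(2,3): 11 > 3
That's 1 pair.

1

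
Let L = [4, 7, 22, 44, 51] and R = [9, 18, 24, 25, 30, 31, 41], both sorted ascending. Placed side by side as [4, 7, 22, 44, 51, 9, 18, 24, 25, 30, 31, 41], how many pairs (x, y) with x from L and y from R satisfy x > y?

Count, for every r in R, how many entries of L exceed r:
r = 9: 22, 44, 51 → 3
r = 18: 22, 44, 51 → 3
r = 24: 44, 51 → 2
r = 25: 44, 51 → 2
r = 30: 44, 51 → 2
r = 31: 44, 51 → 2
r = 41: 44, 51 → 2
Cross-inversions: 3 + 3 + 2 + 2 + 2 + 2 + 2 = 16

16 cross-inversions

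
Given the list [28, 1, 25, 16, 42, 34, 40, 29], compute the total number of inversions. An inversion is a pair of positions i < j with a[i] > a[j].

9

Count, for each position, how many later elements it exceeds:
28: 3
1: 0
25: 1
16: 0
42: 3
34: 1
40: 1
29: 0
Sum: 3 + 0 + 1 + 0 + 3 + 1 + 1 + 0 = 9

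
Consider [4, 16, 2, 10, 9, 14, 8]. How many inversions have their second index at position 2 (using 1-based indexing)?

0

The element at index 2 is 16.
Elements before it: 4
None of them are larger than 16.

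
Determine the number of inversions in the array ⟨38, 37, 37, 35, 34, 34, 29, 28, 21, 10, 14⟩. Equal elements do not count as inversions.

52

For each element, count later entries that are smaller:
38 → 37, 37, 35, 34, 34, 29, 28, 21, 10, 14 → 10
37 → 35, 34, 34, 29, 28, 21, 10, 14 → 8
37 → 35, 34, 34, 29, 28, 21, 10, 14 → 8
35 → 34, 34, 29, 28, 21, 10, 14 → 7
34 → 29, 28, 21, 10, 14 → 5
34 → 29, 28, 21, 10, 14 → 5
29 → 28, 21, 10, 14 → 4
28 → 21, 10, 14 → 3
21 → 10, 14 → 2
10 → none → 0
14 → none → 0
Sum: 10 + 8 + 8 + 7 + 5 + 5 + 4 + 3 + 2 + 0 + 0 = 52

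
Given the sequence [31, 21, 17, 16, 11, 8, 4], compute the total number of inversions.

21 out-of-order pairs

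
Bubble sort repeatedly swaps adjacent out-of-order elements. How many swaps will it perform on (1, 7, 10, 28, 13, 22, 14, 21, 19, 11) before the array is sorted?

15

Minimum adjacent swaps = number of inversions (each swap of adjacent out-of-order elements removes one inversion and no swap can remove more).
Count inversions — for each element, later elements that are smaller:
1: none → 0
7: none → 0
10: none → 0
28: 13, 22, 14, 21, 19, 11 → 6
13: 11 → 1
22: 14, 21, 19, 11 → 4
14: 11 → 1
21: 19, 11 → 2
19: 11 → 1
11: none → 0
Total inversions: 0 + 0 + 0 + 6 + 1 + 4 + 1 + 2 + 1 + 0 = 15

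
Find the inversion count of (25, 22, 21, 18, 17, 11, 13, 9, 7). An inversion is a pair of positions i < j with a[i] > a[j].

There are 35 out-of-order pairs.

Count, for each position, how many later elements it exceeds:
25: 8
22: 7
21: 6
18: 5
17: 4
11: 2
13: 2
9: 1
7: 0
Sum: 8 + 7 + 6 + 5 + 4 + 2 + 2 + 1 + 0 = 35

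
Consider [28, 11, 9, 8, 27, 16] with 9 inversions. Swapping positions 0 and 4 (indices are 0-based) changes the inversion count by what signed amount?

-1

Positions 0 and 4 hold 28 and 27; after swapping, the array is [27, 11, 9, 8, 28, 16].
For each element, count later entries that are smaller:
27: 4
11: 2
9: 1
8: 0
28: 1
16: 0
Sum: 4 + 2 + 1 + 0 + 1 + 0 = 8
Change: 8 − 9 = -1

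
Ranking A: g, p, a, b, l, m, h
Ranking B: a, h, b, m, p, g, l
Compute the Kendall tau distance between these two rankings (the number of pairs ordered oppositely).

13 discordant pairs

Assign each item its position (1..7) in the first ordering, then rewrite the second ordering as that position sequence:
positions: g→1, p→2, a→3, b→4, l→5, m→6, h→7
second ordering as positions: [3, 7, 4, 6, 2, 1, 5]
Discordant pairs = inversions in this position sequence.
3: 2, 1 → 2
7: 4, 6, 2, 1, 5 → 5
4: 2, 1 → 2
6: 2, 1, 5 → 3
2: 1 → 1
1: 0
5: 0
Total: 2 + 5 + 2 + 3 + 1 + 0 + 0 = 13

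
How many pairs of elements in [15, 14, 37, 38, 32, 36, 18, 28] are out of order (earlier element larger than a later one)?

13 inversions

Sweep left to right; for each value list the smaller values that follow it:
15: 1
14: 0
37: 4
38: 4
32: 2
36: 2
18: 0
28: 0
Sum: 1 + 0 + 4 + 4 + 2 + 2 + 0 + 0 = 13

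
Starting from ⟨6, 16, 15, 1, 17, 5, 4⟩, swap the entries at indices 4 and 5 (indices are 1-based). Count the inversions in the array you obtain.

14

Positions 4 and 5 hold 1 and 17; after swapping, the array is [6, 16, 15, 17, 1, 5, 4].
Count, for each position, how many later elements it exceeds:
6: 3
16: 4
15: 3
17: 3
1: 0
5: 1
4: 0
Sum: 3 + 4 + 3 + 3 + 0 + 1 + 0 = 14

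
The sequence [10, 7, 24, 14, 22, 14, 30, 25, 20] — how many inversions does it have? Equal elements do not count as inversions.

Element-by-element contributions:
10: 1
7: 0
24: 4
14: 0
22: 2
14: 0
30: 2
25: 1
20: 0
Sum: 1 + 0 + 4 + 0 + 2 + 0 + 2 + 1 + 0 = 10

There are 10 inversions.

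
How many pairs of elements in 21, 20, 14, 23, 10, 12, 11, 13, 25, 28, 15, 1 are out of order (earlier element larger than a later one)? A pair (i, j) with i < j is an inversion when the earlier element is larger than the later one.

Count, for each position, how many later elements it exceeds:
21: 8
20: 7
14: 5
23: 6
10: 1
12: 2
11: 1
13: 1
25: 2
28: 2
15: 1
1: 0
Sum: 8 + 7 + 5 + 6 + 1 + 2 + 1 + 1 + 2 + 2 + 1 + 0 = 36

36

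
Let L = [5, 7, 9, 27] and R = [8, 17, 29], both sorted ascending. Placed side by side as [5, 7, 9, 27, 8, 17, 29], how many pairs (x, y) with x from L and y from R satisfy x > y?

Take each right-half value and tally the left-half values above it:
r = 8: 9, 27 → 2
r = 17: 27 → 1
r = 29: none → 0
Cross-inversions: 2 + 1 + 0 = 3

Split inversions: 3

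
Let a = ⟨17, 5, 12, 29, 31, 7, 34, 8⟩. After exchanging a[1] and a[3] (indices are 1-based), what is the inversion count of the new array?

10 inversions

Positions 1 and 3 hold 17 and 12; after swapping, the array is [12, 5, 17, 29, 31, 7, 34, 8].
Count, for each position, how many later elements it exceeds:
12 → 5, 7, 8 → 3
5 → none → 0
17 → 7, 8 → 2
29 → 7, 8 → 2
31 → 7, 8 → 2
7 → none → 0
34 → 8 → 1
8 → none → 0
Sum: 3 + 0 + 2 + 2 + 2 + 0 + 1 + 0 = 10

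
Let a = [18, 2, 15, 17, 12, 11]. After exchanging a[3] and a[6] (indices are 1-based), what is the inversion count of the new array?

Positions 3 and 6 hold 15 and 11; after swapping, the array is [18, 2, 11, 17, 12, 15].
For each element, count later entries that are smaller:
18: 5
2: 0
11: 0
17: 2
12: 0
15: 0
Sum: 5 + 0 + 0 + 2 + 0 + 0 = 7

7 inversions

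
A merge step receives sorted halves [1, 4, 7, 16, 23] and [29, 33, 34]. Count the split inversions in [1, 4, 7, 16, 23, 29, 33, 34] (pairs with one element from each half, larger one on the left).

For each element r of the right run, count left-run elements greater than r:
r = 29: none → 0
r = 33: none → 0
r = 34: none → 0
Cross-inversions: 0 + 0 + 0 = 0

0 split inversions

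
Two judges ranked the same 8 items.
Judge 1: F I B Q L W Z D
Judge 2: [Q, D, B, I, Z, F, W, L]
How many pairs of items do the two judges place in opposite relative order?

Assign each item its position (1..8) in the first ordering, then rewrite the second ordering as that position sequence:
positions: F→1, I→2, B→3, Q→4, L→5, W→6, Z→7, D→8
second ordering as positions: [4, 8, 3, 2, 7, 1, 6, 5]
Discordant pairs = inversions in this position sequence.
4: 3, 2, 1 → 3
8: 3, 2, 7, 1, 6, 5 → 6
3: 2, 1 → 2
2: 1 → 1
7: 1, 6, 5 → 3
1: 0
6: 5 → 1
5: 0
Total: 3 + 6 + 2 + 1 + 3 + 0 + 1 + 0 = 16

16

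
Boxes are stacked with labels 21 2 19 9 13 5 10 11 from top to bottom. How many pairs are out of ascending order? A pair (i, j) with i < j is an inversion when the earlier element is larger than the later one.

16

For each element, count later entries that are smaller:
21: 7
2: 0
19: 5
9: 1
13: 3
5: 0
10: 0
11: 0
Sum: 7 + 0 + 5 + 1 + 3 + 0 + 0 + 0 = 16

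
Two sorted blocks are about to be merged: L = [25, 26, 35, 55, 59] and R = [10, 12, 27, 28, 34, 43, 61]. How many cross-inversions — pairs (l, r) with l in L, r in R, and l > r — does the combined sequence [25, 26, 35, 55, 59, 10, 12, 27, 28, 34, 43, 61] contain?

21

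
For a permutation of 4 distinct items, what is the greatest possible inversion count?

6

The maximum occurs when the array is in strictly decreasing order: every one of the C(4, 2) pairs is inverted.
C(4, 2) = 4·3/2 = 6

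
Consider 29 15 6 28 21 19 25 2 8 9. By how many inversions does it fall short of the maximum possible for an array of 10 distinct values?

15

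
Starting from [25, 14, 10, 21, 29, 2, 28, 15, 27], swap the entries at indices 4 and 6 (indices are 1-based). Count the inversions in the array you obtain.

15

Positions 4 and 6 hold 21 and 2; after swapping, the array is [25, 14, 10, 2, 29, 21, 28, 15, 27].
For each element, count later entries that are smaller:
25 → 14, 10, 2, 21, 15 → 5
14 → 10, 2 → 2
10 → 2 → 1
2 → none → 0
29 → 21, 28, 15, 27 → 4
21 → 15 → 1
28 → 15, 27 → 2
15 → none → 0
27 → none → 0
Sum: 5 + 2 + 1 + 0 + 4 + 1 + 2 + 0 + 0 = 15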